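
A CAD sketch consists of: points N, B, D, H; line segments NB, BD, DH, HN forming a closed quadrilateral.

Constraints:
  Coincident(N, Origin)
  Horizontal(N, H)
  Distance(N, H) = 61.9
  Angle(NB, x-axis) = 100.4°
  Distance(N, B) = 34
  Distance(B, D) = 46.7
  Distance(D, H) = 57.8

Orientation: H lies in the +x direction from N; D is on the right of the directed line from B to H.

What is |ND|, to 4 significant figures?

12.97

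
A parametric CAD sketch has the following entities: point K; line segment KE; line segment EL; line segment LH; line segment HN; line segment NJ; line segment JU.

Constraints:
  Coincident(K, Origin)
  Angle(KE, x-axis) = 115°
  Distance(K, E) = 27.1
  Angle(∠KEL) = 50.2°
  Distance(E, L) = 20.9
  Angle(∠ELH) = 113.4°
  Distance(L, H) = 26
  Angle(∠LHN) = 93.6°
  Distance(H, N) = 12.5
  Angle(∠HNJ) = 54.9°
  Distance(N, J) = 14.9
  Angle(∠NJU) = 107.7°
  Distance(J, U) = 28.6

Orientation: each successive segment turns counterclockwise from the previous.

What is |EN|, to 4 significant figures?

35.72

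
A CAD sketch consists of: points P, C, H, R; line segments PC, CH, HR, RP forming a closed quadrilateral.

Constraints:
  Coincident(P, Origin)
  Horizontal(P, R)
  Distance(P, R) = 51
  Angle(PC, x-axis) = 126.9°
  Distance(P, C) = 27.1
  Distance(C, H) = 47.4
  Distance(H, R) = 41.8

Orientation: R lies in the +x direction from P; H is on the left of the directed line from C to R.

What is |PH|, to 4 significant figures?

45.92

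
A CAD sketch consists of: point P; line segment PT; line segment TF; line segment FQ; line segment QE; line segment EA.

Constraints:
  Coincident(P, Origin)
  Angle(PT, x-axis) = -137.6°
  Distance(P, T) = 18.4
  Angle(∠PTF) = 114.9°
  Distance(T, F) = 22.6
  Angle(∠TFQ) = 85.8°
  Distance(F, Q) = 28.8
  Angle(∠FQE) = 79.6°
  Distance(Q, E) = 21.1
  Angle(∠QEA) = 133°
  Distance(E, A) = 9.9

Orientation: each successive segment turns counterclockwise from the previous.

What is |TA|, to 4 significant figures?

15.41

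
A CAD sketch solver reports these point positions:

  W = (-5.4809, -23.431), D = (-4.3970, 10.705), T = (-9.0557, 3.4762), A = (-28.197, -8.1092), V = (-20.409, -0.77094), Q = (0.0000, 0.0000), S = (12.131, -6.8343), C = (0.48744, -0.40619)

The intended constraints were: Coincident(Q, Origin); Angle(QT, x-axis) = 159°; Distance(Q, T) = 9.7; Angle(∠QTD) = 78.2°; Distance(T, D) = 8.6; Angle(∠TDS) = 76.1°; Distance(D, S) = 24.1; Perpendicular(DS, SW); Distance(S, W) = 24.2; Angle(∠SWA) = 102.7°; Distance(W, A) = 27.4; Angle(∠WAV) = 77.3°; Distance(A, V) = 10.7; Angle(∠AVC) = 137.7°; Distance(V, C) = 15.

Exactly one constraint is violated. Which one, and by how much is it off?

Distance(V, C) = 15 — off by 5.90.

Q = (0.00, 0.00) ✓; QT at 159.0° ✓; |QT| = 9.700 ✓; ∠QTD = 78.20° ✓; |TD| = 8.600 ✓; ∠TDS = 76.10° ✓; |DS| = 24.10 ✓; ∠(DS, SW) = 90.00° ✓; |SW| = 24.20 ✓; ∠SWA = 102.7° ✓; |WA| = 27.40 ✓; ∠WAV = 77.30° ✓; |AV| = 10.70 ✓; ∠AVC = 137.7° ✓; |VC| = 20.90 ✗.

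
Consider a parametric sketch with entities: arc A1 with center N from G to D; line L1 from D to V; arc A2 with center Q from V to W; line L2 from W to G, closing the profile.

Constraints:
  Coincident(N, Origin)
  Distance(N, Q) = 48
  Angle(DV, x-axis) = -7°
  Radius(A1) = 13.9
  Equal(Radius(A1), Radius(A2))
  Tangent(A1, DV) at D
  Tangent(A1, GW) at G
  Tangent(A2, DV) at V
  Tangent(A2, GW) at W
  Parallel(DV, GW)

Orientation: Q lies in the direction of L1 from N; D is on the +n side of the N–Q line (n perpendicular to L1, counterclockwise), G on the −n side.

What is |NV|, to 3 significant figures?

50.0

The slot axis is L1's direction at -7.0°, so u = (cos -7.0°, sin -7.0°) = (0.993, -0.122) and n = (−sin -7.0°, cos -7.0°) = (0.122, 0.993). N is at the origin and Q lies 48.0 along u from N, so Q = 48.0·u = (47.6, -5.85). Tangency of A1 to both parallel lines with radius 13.9 puts D and G at N ± 13.9·n: D = (1.69, 13.8), G = (-1.69, -13.8). Equal radii place V and W the same way about Q: V = Q + 13.9·n = (49.3, 7.95), W = Q − 13.9·n = (45.9, -19.6). Then |NV| = |V − N| = 50.0.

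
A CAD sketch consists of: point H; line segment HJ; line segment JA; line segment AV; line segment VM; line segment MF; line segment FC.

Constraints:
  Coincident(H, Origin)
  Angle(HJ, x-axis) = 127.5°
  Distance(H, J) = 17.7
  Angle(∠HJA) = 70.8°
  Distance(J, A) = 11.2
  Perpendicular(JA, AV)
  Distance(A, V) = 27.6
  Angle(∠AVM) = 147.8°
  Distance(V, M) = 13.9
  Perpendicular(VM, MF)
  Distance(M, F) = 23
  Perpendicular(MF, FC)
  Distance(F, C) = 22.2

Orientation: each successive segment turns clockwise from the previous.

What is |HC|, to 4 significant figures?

12.80

The perpendicularity gives MF at right angles to VM, so MF runs at 166.1°; with |MF| = 23.0, F = (-17.14, -16.61). MF is perpendicular to FC, so FC runs at 76.10°; with |FC| = 22.2, C = (-11.81, 4.937). Then |HC| = |C − H| = 12.80.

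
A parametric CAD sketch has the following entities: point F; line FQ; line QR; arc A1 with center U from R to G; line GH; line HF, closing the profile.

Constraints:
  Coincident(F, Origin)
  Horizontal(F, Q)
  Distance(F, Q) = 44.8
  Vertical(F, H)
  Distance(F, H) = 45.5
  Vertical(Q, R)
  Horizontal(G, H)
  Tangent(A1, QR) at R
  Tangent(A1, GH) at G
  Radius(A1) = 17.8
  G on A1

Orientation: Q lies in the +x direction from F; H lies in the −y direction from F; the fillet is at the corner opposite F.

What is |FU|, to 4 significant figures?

38.68

F and H share the same x with |FH| = 45.5 and H on the −y side, so H = (0.000, -45.50). The virtual corner opposite F is at (44.80, -45.50). A1 meets QR tangentially, so UR is at right angles to QR and tangency of A1 to GH means the radius UG is perpendicular to GH, with radius 17.8, so the center U sits 17.8 in from both sides at U = (27.00, -27.70). Then |FU| = |U − F| = 38.68.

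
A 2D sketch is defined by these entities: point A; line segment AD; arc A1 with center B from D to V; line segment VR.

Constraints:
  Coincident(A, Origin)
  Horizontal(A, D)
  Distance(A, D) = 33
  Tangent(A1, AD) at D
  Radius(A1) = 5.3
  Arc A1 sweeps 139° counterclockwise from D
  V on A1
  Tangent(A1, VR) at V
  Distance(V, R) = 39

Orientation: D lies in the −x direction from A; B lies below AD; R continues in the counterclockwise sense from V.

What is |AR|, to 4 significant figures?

35.59

A is at the origin; A and D share the same y with |AD| = 33.0 and D on the −x side, so D = (-33.00, 0.000). A1 meets AD tangentially, so BD is at right angles to AD, so B = D + (0, -5.3) = (-33.00, -5.300). On A1, D sits at bearing 90° from B; a 139° counterclockwise sweep puts V at bearing 229°, so V = B + 5.3·(cos 229°, sin 229°) = (-36.48, -9.300). Tangency of A1 to VR means the radius BV is perpendicular to VR, so VR runs along (−sin 229°, cos 229°); with |VR| = 39.0, R = (-7.043, -34.89). Then |AR| = |R − A| = 35.59.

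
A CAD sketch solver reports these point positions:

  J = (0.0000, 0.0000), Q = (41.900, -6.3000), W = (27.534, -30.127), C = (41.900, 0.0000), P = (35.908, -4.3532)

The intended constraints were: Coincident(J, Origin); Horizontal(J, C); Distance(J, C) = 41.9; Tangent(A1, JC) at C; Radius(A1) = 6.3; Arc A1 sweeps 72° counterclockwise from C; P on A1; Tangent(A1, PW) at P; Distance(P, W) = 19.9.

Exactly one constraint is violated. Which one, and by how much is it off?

Distance(P, W) = 19.9 — off by 7.20.

J = (0.00, 0.00) ✓; J.y = 0.00, C.y = 0.00 ✓; |JC| = 41.90 ✓; ∠(QC, CJ) = 90.00° ✓; |QC| = 6.300 ✓; bearing(Q→P) − bearing(Q→C) = 72.00° ✓; |QP| = 6.300 ✓; ∠(QP, PW) = 90.00° ✓; |PW| = 27.10 ✗.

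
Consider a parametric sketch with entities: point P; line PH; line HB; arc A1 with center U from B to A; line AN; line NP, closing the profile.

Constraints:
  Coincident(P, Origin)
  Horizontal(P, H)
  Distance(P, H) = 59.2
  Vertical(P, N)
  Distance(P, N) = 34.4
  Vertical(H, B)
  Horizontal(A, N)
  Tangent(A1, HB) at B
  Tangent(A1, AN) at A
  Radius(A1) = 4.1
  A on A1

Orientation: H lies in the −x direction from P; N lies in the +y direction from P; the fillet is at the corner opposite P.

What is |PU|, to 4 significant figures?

62.88

PN is vertical with |PN| = 34.4 and N on the +y side, so N = (0.000, 34.40). The virtual corner opposite P is at (-59.20, 34.40). The tangent condition forces UB to be normal to HB and tangency of A1 to AN means the radius UA is perpendicular to AN, with radius 4.1, so the center U sits 4.1 in from both sides at U = (-55.10, 30.30). Then |PU| = |U − P| = 62.88.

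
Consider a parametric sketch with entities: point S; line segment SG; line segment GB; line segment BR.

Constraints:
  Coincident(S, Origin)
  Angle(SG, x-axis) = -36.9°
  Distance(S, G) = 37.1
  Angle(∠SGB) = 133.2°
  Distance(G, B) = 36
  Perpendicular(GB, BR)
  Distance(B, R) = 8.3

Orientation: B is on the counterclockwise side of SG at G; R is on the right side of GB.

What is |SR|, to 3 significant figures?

70.8

S is at the origin; SG runs at -36.9° with length 37.1, so G = 37.1·(cos -36.9°, sin -36.9°) = (29.7, -22.3). ∠SGB = 133.2°, so GB runs at -36.9° + (180° − 133.2°) = 9.90° from the x-axis; with |GB| = 36.0, B = G + 36.0·(cos 9.90°, sin 9.90°) = (65.1, -16.1). GB ⟂ BR; with |BR| = 8.3 on the right of GB, R = B + 8.3·(0.172, -0.985) = (66.6, -24.3). Then |SR| = |R − S| = 70.8.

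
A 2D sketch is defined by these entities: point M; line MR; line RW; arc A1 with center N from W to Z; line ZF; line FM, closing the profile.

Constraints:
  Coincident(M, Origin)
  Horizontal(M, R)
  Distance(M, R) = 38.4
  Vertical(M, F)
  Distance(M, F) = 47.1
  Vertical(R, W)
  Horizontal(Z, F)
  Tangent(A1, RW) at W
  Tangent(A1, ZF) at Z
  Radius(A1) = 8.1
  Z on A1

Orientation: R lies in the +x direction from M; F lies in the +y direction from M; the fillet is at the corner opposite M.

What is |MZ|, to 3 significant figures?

56.0

The virtual corner opposite M is at (38.4, 47.1). Tangency of A1 to RW means the radius NW is perpendicular to RW and since A1 is tangent to ZF there, NZ ⟂ ZF, with radius 8.1, so the center N sits 8.1 in from both sides at N = (30.3, 39.0). That places the tangent points at W = (38.4, 39.0) on RW and Z = (30.3, 47.1) on ZF. Then |MZ| = |Z − M| = 56.0.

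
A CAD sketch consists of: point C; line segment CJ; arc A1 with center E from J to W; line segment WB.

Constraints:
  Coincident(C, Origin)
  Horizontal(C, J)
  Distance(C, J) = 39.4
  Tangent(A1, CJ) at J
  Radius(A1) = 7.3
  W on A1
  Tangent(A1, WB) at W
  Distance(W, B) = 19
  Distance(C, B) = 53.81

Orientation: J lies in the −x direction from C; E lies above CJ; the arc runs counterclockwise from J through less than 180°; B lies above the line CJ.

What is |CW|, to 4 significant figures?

36.20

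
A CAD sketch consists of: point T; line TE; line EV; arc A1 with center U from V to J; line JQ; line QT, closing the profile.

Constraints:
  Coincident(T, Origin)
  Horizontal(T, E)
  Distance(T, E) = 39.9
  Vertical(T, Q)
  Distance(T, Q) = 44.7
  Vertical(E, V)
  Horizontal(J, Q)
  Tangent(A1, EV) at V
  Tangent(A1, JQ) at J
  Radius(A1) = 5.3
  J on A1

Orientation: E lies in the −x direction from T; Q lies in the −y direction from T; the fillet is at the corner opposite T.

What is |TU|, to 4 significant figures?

52.44

TQ is vertical with |TQ| = 44.7 and Q on the −y side, so Q = (0.000, -44.70). The virtual corner opposite T is at (-39.90, -44.70). Since A1 is tangent to EV there, UV ⟂ EV and since A1 is tangent to JQ there, UJ ⟂ JQ, with radius 5.3, so the center U sits 5.3 in from both sides at U = (-34.60, -39.40). Then |TU| = |U − T| = 52.44.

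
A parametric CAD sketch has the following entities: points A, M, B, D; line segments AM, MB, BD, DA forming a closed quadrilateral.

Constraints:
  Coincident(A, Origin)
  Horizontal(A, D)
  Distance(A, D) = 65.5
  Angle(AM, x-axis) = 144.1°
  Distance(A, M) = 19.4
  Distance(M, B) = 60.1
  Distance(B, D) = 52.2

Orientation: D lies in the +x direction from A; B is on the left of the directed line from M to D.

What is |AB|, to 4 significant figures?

55.60

Checks: |MB| = 60.10 ✓; |BD| = 52.20 ✓.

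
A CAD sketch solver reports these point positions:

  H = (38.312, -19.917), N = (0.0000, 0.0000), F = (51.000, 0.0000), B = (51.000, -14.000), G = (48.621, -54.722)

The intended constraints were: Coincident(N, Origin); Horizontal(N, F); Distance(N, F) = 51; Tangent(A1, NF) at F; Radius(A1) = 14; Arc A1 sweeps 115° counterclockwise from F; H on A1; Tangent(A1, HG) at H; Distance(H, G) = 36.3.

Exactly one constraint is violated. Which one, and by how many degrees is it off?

Tangent(A1, HG) at H — off by 8.50°.

N = (0.00, 0.00) ✓; N.y = 0.00, F.y = 0.00 ✓; |NF| = 51.00 ✓; ∠(BF, FN) = 90.00° ✓; |BF| = 14.00 ✓; bearing(B→H) − bearing(B→F) = 115.0° ✓; |BH| = 14.00 ✓; ∠(BH, HG) = 98.50° ✗; |HG| = 36.30 ✓.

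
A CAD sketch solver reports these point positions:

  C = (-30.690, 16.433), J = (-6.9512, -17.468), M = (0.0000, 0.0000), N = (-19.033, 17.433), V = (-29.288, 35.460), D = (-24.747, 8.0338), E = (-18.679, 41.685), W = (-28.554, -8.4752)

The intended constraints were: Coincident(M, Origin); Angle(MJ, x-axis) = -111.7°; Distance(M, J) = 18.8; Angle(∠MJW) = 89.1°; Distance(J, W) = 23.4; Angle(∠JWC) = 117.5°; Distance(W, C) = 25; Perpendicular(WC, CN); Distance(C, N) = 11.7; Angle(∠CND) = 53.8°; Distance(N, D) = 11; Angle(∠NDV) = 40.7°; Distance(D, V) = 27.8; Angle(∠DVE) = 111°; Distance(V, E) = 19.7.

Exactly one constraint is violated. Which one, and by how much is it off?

Distance(V, E) = 19.7 — off by 7.40.

M = (0.00, 0.00) ✓; MJ at -111.7° ✓; |MJ| = 18.80 ✓; ∠MJW = 89.10° ✓; |JW| = 23.40 ✓; ∠JWC = 117.5° ✓; |WC| = 25.00 ✓; ∠(WC, CN) = 90.00° ✓; |CN| = 11.70 ✓; ∠CND = 53.80° ✓; |ND| = 11.00 ✓; ∠NDV = 40.70° ✓; |DV| = 27.80 ✓; ∠DVE = 111.0° ✓; |VE| = 12.30 ✗.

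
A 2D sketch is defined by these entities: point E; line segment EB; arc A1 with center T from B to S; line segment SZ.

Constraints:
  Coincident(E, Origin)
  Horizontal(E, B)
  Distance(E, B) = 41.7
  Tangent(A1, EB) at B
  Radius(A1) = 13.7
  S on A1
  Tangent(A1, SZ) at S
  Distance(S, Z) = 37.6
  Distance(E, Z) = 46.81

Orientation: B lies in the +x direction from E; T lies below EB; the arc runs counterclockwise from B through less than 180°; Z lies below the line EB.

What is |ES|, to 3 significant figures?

30.2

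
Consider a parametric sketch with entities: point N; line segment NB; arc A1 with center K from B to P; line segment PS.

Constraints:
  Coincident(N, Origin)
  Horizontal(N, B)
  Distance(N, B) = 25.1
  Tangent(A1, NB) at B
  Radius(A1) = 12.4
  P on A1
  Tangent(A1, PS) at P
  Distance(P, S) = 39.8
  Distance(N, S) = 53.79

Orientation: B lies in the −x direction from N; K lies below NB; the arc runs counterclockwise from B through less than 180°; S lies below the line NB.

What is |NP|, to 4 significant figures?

40.31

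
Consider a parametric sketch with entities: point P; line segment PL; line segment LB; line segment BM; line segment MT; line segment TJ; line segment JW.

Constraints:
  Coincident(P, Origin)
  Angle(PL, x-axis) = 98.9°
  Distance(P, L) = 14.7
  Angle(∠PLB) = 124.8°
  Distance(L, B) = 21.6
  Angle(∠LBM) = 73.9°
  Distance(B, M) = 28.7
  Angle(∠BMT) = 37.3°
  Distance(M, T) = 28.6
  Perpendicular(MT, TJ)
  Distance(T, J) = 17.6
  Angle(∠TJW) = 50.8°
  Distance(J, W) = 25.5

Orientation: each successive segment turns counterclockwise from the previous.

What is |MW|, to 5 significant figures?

8.9625

MT ⟂ TJ, so TJ runs at 132.90°; with |TJ| = 17.6, J = (-17.620, 28.038). ∠TJW = 50.8° gives JW at -97.900° from the x-axis; with |JW| = 25.5, W = (-21.124, 2.7801). Then |MW| = |W − M| = 8.9625.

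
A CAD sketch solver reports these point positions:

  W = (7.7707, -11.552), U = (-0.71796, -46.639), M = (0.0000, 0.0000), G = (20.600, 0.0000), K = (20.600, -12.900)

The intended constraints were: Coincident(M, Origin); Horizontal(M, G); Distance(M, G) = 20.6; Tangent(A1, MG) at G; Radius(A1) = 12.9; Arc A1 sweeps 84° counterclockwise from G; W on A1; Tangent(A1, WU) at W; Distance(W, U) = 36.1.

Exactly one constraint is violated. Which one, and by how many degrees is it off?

Tangent(A1, WU) at W — off by 7.60°.

M = (0.00, 0.00) ✓; M.y = 0.00, G.y = 0.00 ✓; |MG| = 20.60 ✓; ∠(KG, GM) = 90.00° ✓; |KG| = 12.90 ✓; bearing(K→W) − bearing(K→G) = 84.00° ✓; |KW| = 12.90 ✓; ∠(KW, WU) = 97.60° ✗; |WU| = 36.10 ✓.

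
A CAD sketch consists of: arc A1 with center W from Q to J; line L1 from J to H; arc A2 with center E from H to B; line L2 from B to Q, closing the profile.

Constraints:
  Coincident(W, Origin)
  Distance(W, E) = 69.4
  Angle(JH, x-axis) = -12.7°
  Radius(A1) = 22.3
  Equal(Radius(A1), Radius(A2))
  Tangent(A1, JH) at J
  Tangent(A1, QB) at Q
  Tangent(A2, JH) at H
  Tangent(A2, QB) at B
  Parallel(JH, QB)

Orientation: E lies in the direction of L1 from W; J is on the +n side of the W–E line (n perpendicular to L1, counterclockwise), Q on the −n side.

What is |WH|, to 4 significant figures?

72.89

Tangency of A1 to both parallel lines with radius 22.3 puts J and Q at W ± 22.3·n: J = (4.903, 21.75), Q = (-4.903, -21.75). Equal radii place H and B the same way about E: H = E + 22.3·n = (72.60, 6.497), B = E − 22.3·n = (62.80, -37.01). Then |WH| = |H − W| = 72.89.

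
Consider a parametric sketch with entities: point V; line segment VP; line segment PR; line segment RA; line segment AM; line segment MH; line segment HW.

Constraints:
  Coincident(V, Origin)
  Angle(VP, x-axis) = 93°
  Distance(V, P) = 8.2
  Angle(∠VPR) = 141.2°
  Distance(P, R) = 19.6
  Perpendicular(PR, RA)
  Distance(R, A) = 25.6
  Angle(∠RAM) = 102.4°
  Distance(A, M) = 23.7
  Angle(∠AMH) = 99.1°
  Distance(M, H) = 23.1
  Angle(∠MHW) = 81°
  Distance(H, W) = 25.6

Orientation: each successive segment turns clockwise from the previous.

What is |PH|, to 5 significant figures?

15.129

V is at the origin; VP runs at 93.0° with length 8.2, so P = (-0.42915, 8.1888). ∠VPR = 141.2° gives PR at 54.200° from the x-axis; with |PR| = 19.6, R = (11.036, 24.086). PR ⟂ RA, so RA runs at -35.800°; with |RA| = 25.6, A = (31.799, 9.1107). ∠RAM = 102.4° gives AM at -113.40° from the x-axis; with |AM| = 23.7, M = (22.387, -12.640). ∠AMH = 99.1° gives MH at 165.70° from the x-axis; with |MH| = 23.1, H = (0.0025810, -6.9344). Then |PH| = |H − P| = 15.129.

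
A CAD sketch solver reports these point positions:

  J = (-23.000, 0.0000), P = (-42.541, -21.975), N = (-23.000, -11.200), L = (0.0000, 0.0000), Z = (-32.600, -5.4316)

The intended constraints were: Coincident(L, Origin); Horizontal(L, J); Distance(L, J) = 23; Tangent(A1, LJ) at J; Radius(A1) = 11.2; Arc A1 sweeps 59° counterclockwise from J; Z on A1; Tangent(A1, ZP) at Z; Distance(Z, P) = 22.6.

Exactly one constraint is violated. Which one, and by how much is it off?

Distance(Z, P) = 22.6 — off by 3.30.

L = (0.00, 0.00) ✓; L.y = 0.00, J.y = 0.00 ✓; |LJ| = 23.00 ✓; ∠(NJ, JL) = 90.00° ✓; |NJ| = 11.20 ✓; bearing(N→Z) − bearing(N→J) = 59.00° ✓; |NZ| = 11.20 ✓; ∠(NZ, ZP) = 90.00° ✓; |ZP| = 19.30 ✗.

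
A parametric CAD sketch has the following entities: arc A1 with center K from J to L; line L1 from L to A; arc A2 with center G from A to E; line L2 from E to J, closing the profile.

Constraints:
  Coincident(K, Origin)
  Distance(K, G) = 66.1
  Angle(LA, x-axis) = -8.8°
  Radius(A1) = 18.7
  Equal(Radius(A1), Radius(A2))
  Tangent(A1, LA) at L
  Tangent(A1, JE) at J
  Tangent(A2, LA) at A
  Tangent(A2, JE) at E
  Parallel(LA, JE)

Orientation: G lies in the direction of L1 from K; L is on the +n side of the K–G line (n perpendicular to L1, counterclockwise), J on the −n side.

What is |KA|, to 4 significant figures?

68.69

Tangency of A1 to both parallel lines with radius 18.7 puts L and J at K ± 18.7·n: L = (2.861, 18.48), J = (-2.861, -18.48). Equal radii place A and E the same way about G: A = G + 18.7·n = (68.18, 8.368), E = G − 18.7·n = (62.46, -28.59). Then |KA| = |A − K| = 68.69.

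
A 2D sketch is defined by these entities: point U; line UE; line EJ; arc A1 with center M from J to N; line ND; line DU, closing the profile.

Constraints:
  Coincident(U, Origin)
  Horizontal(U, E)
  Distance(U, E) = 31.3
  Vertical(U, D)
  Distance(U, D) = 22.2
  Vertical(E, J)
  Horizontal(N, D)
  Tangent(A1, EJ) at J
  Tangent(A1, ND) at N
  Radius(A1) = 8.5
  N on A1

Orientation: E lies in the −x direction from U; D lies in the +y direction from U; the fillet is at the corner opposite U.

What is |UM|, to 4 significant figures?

26.60

U is at the origin; UE is horizontal with |UE| = 31.3 and E on the −x side, so E = (-31.30, 0.000). UD is vertical with |UD| = 22.2 and D on the +y side, so D = (0.000, 22.20). The virtual corner opposite U is at (-31.30, 22.20). A1 meets EJ tangentially, so MJ is at right angles to EJ and A1 meets ND tangentially, so MN is at right angles to ND, with radius 8.5, so the center M sits 8.5 in from both sides at M = (-22.80, 13.70). Then |UM| = |M − U| = 26.60.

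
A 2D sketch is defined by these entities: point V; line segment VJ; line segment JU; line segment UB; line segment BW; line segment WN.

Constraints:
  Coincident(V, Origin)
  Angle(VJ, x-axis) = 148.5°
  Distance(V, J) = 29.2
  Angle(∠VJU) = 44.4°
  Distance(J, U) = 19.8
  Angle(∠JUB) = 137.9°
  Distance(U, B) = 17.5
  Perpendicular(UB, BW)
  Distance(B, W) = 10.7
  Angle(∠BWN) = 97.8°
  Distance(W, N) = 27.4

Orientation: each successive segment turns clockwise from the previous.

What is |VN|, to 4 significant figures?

24.13

The perpendicularity gives BW at right angles to UB, so BW runs at -119.2°; with |BW| = 10.7, W = (4.459, 1.800). ∠BWN = 97.8° gives WN at 158.6° from the x-axis; with |WN| = 27.4, N = (-21.05, 11.80). Then |VN| = |N − V| = 24.13.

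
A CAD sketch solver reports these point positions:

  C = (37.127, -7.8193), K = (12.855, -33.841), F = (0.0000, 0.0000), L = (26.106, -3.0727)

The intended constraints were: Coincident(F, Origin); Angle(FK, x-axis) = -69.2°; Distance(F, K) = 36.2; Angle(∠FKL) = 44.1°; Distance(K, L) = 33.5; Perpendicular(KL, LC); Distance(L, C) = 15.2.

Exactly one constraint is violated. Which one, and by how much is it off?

Distance(L, C) = 15.2 — off by 3.20.

F = (0.00, 0.00) ✓; FK at -69.20° ✓; |FK| = 36.20 ✓; ∠FKL = 44.10° ✓; |KL| = 33.50 ✓; ∠(KL, LC) = 90.00° ✓; |LC| = 12.00 ✗.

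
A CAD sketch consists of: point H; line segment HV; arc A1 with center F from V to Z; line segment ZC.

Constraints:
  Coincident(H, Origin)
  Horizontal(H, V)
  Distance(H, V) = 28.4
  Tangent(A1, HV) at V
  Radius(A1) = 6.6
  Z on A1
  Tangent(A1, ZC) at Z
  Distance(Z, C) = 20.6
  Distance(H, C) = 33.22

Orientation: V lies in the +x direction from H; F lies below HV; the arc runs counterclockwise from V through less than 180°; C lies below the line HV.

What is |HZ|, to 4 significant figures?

22.64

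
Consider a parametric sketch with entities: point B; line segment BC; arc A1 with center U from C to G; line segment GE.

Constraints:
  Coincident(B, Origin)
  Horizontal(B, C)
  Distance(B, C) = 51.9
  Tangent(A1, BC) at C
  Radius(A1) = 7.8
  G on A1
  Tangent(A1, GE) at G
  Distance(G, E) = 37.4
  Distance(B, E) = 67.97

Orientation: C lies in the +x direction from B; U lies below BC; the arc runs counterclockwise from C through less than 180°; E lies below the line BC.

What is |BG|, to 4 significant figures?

45.11

B is at the origin; B and C share the same y with |BC| = 51.9 and C on the +x side, so C = (51.90, 0.000). A1 meets BC tangentially, so UC is at right angles to BC, so U = C + (0, -7.8) = (51.90, -7.800). Since UG ⟂ GE (tangency), |UE| = √(7.8² + 37.4²) = 38.20 regardless of where G sits on A1. So E lies on both circle(B, 67.97) and circle(U, 38.20); the below-BC intersection is E = (50.07, -45.96). G is the foot of the tangent from E: G = (44.20, -9.026).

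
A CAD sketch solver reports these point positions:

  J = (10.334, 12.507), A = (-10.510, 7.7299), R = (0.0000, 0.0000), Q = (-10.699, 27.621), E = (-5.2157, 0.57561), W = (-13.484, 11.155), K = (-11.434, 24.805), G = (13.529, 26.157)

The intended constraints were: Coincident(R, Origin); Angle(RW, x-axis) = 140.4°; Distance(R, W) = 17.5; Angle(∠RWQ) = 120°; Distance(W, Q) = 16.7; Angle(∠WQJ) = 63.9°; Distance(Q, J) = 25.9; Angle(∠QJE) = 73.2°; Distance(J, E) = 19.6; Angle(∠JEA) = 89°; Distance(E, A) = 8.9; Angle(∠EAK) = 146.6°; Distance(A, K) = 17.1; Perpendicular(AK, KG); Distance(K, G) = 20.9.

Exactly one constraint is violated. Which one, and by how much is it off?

Distance(K, G) = 20.9 — off by 4.10.

R = (0.00, 0.00) ✓; RW at 140.4° ✓; |RW| = 17.50 ✓; ∠RWQ = 120.0° ✓; |WQ| = 16.70 ✓; ∠WQJ = 63.90° ✓; |QJ| = 25.90 ✓; ∠QJE = 73.20° ✓; |JE| = 19.60 ✓; ∠JEA = 89.00° ✓; |EA| = 8.900 ✓; ∠EAK = 146.6° ✓; |AK| = 17.10 ✓; ∠(AK, KG) = 90.00° ✓; |KG| = 25.00 ✗.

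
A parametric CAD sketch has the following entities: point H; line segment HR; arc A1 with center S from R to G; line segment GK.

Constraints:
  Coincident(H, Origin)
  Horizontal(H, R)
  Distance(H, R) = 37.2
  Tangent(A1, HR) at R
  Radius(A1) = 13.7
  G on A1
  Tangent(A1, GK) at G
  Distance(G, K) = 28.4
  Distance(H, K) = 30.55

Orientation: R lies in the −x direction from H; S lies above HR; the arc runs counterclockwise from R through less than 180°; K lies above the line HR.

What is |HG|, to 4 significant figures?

26.65

Checks: |SG| = 13.70 ✓; ∠(SG, GK) = 90.00° ✓; |GK| = 28.40 ✓; |HK| = 30.55 ✓.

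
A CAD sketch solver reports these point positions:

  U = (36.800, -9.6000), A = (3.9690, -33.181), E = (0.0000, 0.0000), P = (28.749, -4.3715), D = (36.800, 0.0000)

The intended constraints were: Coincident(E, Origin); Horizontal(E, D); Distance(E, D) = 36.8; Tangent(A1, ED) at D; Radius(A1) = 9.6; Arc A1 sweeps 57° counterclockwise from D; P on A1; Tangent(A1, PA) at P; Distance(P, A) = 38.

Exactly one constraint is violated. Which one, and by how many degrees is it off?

Tangent(A1, PA) at P — off by 7.70°.

E = (0.00, 0.00) ✓; E.y = 0.00, D.y = 0.00 ✓; |ED| = 36.80 ✓; ∠(UD, DE) = 90.00° ✓; |UD| = 9.600 ✓; bearing(U→P) − bearing(U→D) = 57.00° ✓; |UP| = 9.600 ✓; ∠(UP, PA) = 97.70° ✗; |PA| = 38.00 ✓.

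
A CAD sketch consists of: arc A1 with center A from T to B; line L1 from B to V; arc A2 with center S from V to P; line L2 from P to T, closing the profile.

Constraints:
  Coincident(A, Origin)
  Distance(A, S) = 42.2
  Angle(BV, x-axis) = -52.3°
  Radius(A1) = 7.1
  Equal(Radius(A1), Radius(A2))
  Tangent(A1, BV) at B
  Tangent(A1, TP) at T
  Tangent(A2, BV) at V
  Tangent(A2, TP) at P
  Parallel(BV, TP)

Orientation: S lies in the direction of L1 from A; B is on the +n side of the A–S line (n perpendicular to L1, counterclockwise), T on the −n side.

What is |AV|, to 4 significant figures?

42.79

The slot axis is L1's direction at -52.3°, so u = (cos -52.3°, sin -52.3°) = (0.6115, -0.7912) and n = (−sin -52.3°, cos -52.3°) = (0.7912, 0.6115). A is at the origin and S lies 42.2 along u from A, so S = 42.2·u = (25.81, -33.39). Tangency of A1 to both parallel lines with radius 7.1 puts B and T at A ± 7.1·n: B = (5.618, 4.342), T = (-5.618, -4.342). Equal radii place V and P the same way about S: V = S + 7.1·n = (31.42, -29.05), P = S − 7.1·n = (20.19, -37.73). Then |AV| = |V − A| = 42.79.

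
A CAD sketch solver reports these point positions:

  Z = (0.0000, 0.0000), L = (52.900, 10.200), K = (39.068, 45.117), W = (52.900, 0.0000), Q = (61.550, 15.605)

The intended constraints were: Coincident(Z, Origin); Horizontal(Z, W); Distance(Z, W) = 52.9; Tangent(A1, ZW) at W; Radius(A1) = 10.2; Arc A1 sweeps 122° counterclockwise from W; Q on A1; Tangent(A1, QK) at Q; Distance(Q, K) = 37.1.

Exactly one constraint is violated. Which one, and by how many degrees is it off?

Tangent(A1, QK) at Q — off by 5.30°.

Z = (0.00, 0.00) ✓; Z.y = 0.00, W.y = 0.00 ✓; |ZW| = 52.90 ✓; ∠(LW, WZ) = 90.00° ✓; |LW| = 10.20 ✓; bearing(L→Q) − bearing(L→W) = 122.0° ✓; |LQ| = 10.20 ✓; ∠(LQ, QK) = 84.70° ✗; |QK| = 37.10 ✓.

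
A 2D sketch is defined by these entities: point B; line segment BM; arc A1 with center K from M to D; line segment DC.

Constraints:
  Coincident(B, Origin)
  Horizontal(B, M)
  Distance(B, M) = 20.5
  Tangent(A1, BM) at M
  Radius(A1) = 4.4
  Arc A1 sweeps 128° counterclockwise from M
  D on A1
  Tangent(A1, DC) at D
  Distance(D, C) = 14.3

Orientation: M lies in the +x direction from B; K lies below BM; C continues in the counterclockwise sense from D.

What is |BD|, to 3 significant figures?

18.5

A1 meets BM tangentially, so KM is at right angles to BM, so K = M + (0, -4.4) = (20.5, -4.40). On A1, M sits at bearing 90° from K; a 128° counterclockwise sweep puts D at bearing 218°, so D = K + 4.4·(cos 218°, sin 218°) = (17.0, -7.11). Then |BD| = |D − B| = 18.5.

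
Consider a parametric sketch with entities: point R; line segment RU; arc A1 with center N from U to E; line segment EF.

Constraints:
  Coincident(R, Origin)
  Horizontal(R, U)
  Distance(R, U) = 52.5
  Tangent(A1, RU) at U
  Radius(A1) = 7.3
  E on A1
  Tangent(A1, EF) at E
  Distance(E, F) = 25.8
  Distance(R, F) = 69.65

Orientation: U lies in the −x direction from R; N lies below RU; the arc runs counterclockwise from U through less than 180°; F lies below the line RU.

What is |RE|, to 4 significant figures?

60.17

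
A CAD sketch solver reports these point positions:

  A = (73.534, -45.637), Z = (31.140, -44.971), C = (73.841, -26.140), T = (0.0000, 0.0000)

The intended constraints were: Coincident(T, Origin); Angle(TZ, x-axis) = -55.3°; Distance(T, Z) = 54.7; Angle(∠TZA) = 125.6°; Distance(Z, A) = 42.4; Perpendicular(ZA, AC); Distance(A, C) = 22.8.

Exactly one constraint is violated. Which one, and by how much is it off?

Distance(A, C) = 22.8 — off by 3.30.

T = (0.00, 0.00) ✓; TZ at -55.30° ✓; |TZ| = 54.70 ✓; ∠TZA = 125.6° ✓; |ZA| = 42.40 ✓; ∠(ZA, AC) = 90.00° ✓; |AC| = 19.50 ✗.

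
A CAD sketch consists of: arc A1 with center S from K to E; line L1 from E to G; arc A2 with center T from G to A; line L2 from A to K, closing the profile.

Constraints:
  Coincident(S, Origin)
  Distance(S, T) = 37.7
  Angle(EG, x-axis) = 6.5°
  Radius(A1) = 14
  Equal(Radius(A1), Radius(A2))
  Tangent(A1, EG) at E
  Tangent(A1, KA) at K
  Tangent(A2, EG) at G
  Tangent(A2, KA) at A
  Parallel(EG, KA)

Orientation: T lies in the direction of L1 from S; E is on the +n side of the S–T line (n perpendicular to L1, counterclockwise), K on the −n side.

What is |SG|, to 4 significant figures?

40.22

The slot axis is L1's direction at 6.5°, so u = (cos 6.5°, sin 6.5°) = (0.9936, 0.1132) and n = (−sin 6.5°, cos 6.5°) = (-0.1132, 0.9936). S is at the origin and T lies 37.7 along u from S, so T = 37.7·u = (37.46, 4.268). Tangency of A1 to both parallel lines with radius 14.0 puts E and K at S ± 14.0·n: E = (-1.585, 13.91), K = (1.585, -13.91). Equal radii place G and A the same way about T: G = T + 14.0·n = (35.87, 18.18), A = T − 14.0·n = (39.04, -9.642). Then |SG| = |G − S| = 40.22.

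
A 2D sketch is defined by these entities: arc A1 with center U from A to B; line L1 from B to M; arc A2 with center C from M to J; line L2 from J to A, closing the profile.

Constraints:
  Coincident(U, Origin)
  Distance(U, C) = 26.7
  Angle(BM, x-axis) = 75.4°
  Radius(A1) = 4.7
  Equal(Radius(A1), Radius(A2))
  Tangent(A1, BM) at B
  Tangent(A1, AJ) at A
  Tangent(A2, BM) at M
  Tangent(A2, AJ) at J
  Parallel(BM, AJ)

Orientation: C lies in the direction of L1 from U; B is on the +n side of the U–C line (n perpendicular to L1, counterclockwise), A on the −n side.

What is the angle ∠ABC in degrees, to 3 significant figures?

80.0°

U is at the origin and C lies 26.7 along u from U, so C = 26.7·u = (6.73, 25.8). Tangency of A1 to both parallel lines with radius 4.7 puts B and A at U ± 4.7·n: B = (-4.55, 1.18), A = (4.55, -1.18). Then cos ∠ABC = BA·BC / (|BA||BC|), giving 80.0°.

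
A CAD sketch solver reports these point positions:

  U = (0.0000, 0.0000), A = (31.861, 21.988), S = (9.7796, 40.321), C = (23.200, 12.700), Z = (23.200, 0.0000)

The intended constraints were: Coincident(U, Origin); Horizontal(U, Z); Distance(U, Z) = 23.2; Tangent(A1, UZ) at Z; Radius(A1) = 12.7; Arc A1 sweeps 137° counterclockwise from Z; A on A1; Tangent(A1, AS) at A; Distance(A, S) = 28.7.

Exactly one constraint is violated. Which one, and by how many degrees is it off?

Tangent(A1, AS) at A — off by 3.30°.

U = (0.00, 0.00) ✓; U.y = 0.00, Z.y = 0.00 ✓; |UZ| = 23.20 ✓; ∠(CZ, ZU) = 90.00° ✓; |CZ| = 12.70 ✓; bearing(C→A) − bearing(C→Z) = 137.0° ✓; |CA| = 12.70 ✓; ∠(CA, AS) = 86.70° ✗; |AS| = 28.70 ✓.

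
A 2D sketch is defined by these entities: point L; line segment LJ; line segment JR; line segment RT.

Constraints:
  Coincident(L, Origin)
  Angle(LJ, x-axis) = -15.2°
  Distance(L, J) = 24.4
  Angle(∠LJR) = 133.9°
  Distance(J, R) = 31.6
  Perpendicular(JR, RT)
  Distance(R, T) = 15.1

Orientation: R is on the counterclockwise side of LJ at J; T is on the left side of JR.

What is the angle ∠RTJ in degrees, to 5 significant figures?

64.459°

L is at the origin; LJ runs at -15.2° with length 24.4, so J = 24.4·(cos -15.2°, sin -15.2°) = (23.546, -6.3974). ∠LJR = 133.9°, so JR runs at -15.2° + (180° − 133.9°) = 30.900° from the x-axis; with |JR| = 31.6, R = J + 31.6·(cos 30.900°, sin 30.900°) = (50.661, 9.8305). The perpendicularity gives RT at right angles to JR; with |RT| = 15.1 on the left of JR, T = R + 15.1·(-0.51354, 0.85806) = (42.907, 22.787). Then cos ∠RTJ = TR·TJ / (|TR||TJ|), giving 64.459°.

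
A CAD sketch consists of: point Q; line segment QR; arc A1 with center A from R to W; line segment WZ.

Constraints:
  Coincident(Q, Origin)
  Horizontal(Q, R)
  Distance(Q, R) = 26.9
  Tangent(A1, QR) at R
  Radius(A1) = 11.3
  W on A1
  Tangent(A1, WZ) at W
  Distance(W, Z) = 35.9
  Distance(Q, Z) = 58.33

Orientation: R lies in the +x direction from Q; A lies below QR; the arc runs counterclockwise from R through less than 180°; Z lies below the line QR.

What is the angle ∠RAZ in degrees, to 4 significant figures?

171.7°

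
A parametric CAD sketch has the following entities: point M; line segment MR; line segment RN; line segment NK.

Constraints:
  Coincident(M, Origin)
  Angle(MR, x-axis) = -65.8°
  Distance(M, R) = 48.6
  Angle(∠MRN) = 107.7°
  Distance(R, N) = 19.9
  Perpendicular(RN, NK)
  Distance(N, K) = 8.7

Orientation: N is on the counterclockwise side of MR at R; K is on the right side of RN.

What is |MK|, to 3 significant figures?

65.0

M is at the origin; MR runs at -65.8° with length 48.6, so R = 48.6·(cos -65.8°, sin -65.8°) = (19.9, -44.3). ∠MRN = 107.7°, so RN runs at -65.8° + (180° − 107.7°) = 6.50° from the x-axis; with |RN| = 19.9, N = R + 19.9·(cos 6.50°, sin 6.50°) = (39.7, -42.1). RN is perpendicular to NK; with |NK| = 8.7 on the right of RN, K = N + 8.7·(0.113, -0.994) = (40.7, -50.7). Then |MK| = |K − M| = 65.0.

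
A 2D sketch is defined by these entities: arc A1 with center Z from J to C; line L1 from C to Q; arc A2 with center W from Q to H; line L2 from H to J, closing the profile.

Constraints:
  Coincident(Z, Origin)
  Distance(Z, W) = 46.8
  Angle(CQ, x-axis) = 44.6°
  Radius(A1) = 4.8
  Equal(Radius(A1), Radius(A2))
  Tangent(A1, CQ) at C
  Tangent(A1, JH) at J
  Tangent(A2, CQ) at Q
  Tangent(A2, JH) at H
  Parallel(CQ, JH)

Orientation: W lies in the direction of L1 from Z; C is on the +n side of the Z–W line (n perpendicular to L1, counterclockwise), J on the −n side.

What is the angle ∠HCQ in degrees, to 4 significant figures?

11.59°

The slot axis is L1's direction at 44.6°, so u = (cos 44.6°, sin 44.6°) = (0.7120, 0.7022) and n = (−sin 44.6°, cos 44.6°) = (-0.7022, 0.7120). Z is at the origin and W lies 46.8 along u from Z, so W = 46.8·u = (33.32, 32.86). Tangency of A1 to both parallel lines with radius 4.8 puts C and J at Z ± 4.8·n: C = (-3.370, 3.418), J = (3.370, -3.418). Equal radii place Q and H the same way about W: Q = W + 4.8·n = (29.95, 36.28), H = W − 4.8·n = (36.69, 29.44). Then cos ∠HCQ = CH·CQ / (|CH||CQ|), giving 11.59°.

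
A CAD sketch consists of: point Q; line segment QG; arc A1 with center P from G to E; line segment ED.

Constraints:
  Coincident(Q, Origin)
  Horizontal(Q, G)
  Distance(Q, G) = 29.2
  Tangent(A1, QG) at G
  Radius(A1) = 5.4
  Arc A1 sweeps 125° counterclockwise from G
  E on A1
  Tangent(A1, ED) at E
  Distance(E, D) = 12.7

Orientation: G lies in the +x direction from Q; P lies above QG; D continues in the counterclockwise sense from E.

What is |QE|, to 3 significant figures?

34.7

Q is at the origin; Q and G share the same y with |QG| = 29.2 and G on the +x side, so G = (29.2, 0.00). Since A1 is tangent to QG there, PG ⟂ QG, so P = G + (0, 5.4) = (29.2, 5.40). On A1, G sits at bearing -90° from P; a 125° counterclockwise sweep puts E at bearing 35°, so E = P + 5.4·(cos 35°, sin 35°) = (33.6, 8.50). Then |QE| = |E − Q| = 34.7.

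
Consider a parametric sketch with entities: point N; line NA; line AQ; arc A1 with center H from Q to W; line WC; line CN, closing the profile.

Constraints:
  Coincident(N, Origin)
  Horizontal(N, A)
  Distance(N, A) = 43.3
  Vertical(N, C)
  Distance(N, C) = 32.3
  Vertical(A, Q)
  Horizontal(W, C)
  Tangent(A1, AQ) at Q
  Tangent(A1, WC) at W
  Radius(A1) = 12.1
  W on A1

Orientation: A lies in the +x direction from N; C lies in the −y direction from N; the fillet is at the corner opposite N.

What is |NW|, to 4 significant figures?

44.91

N is at the origin; NA is horizontal with |NA| = 43.3 and A on the +x side, so A = (43.30, 0.000). NC is vertical with |NC| = 32.3 and C on the −y side, so C = (0.000, -32.30). The virtual corner opposite N is at (43.30, -32.30). A1 meets AQ tangentially, so HQ is at right angles to AQ and A1 meets WC tangentially, so HW is at right angles to WC, with radius 12.1, so the center H sits 12.1 in from both sides at H = (31.20, -20.20). That places the tangent points at Q = (43.30, -20.20) on AQ and W = (31.20, -32.30) on WC. Then |NW| = |W − N| = 44.91.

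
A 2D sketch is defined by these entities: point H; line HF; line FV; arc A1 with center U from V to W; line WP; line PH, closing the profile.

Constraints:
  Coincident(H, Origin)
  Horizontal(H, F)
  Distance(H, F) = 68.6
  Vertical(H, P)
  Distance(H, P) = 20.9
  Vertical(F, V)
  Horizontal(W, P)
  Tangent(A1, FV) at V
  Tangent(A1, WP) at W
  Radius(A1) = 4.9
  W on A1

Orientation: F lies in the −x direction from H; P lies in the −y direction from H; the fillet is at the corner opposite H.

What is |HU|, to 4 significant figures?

65.68

H and P share the same x with |HP| = 20.9 and P on the −y side, so P = (0.000, -20.90). The virtual corner opposite H is at (-68.60, -20.90). Tangency of A1 to FV means the radius UV is perpendicular to FV and tangency of A1 to WP means the radius UW is perpendicular to WP, with radius 4.9, so the center U sits 4.9 in from both sides at U = (-63.70, -16.00). Then |HU| = |U − H| = 65.68.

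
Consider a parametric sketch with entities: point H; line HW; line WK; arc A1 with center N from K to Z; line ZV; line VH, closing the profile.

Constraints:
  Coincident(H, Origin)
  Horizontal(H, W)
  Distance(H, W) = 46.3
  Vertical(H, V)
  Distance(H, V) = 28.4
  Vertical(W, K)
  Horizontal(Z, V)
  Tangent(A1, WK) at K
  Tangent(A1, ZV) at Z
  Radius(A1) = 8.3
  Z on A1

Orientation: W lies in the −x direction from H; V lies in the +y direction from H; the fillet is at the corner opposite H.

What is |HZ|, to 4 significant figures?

47.44

H is at the origin; H and W share the same y with |HW| = 46.3 and W on the −x side, so W = (-46.30, 0.000). HV is vertical with |HV| = 28.4 and V on the +y side, so V = (0.000, 28.40). The virtual corner opposite H is at (-46.30, 28.40). A1 meets WK tangentially, so NK is at right angles to WK and since A1 is tangent to ZV there, NZ ⟂ ZV, with radius 8.3, so the center N sits 8.3 in from both sides at N = (-38.00, 20.10). That places the tangent points at K = (-46.30, 20.10) on WK and Z = (-38.00, 28.40) on ZV. Then |HZ| = |Z − H| = 47.44.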